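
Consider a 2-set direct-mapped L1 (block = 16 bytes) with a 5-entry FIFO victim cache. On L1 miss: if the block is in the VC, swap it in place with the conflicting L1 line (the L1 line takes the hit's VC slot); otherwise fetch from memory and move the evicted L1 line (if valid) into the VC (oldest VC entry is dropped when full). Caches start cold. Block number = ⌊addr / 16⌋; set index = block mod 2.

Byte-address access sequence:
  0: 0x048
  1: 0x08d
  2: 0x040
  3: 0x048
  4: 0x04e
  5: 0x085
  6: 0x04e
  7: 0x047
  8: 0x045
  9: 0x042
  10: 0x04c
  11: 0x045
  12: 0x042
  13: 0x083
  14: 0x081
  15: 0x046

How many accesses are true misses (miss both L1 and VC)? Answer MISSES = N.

0: 0x48 (blk 4, set 0) → MISS  vc=[]
1: 0x8d (blk 8, set 0) → MISS  vc=[4]
2: 0x40 (blk 4, set 0) → VC-HIT  vc=[8]
3: 0x48 (blk 4, set 0) → L1-HIT  vc=[8]
4: 0x4e (blk 4, set 0) → L1-HIT  vc=[8]
5: 0x85 (blk 8, set 0) → VC-HIT  vc=[4]
6: 0x4e (blk 4, set 0) → VC-HIT  vc=[8]
7: 0x47 (blk 4, set 0) → L1-HIT  vc=[8]
8: 0x45 (blk 4, set 0) → L1-HIT  vc=[8]
9: 0x42 (blk 4, set 0) → L1-HIT  vc=[8]
10: 0x4c (blk 4, set 0) → L1-HIT  vc=[8]
11: 0x45 (blk 4, set 0) → L1-HIT  vc=[8]
12: 0x42 (blk 4, set 0) → L1-HIT  vc=[8]
13: 0x83 (blk 8, set 0) → VC-HIT  vc=[4]
14: 0x81 (blk 8, set 0) → L1-HIT  vc=[4]
15: 0x46 (blk 4, set 0) → VC-HIT  vc=[8]

MISSES = 2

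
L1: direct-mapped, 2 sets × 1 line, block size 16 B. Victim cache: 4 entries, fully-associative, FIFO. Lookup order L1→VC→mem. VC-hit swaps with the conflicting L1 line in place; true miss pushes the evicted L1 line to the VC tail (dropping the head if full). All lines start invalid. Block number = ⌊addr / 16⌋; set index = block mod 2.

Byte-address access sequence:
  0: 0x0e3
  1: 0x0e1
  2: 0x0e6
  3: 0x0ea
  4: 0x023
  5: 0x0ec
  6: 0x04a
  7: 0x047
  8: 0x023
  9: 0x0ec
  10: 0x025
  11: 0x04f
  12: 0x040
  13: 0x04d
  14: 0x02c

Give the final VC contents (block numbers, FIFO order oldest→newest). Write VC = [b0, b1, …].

  [0] addr=0xe3 blk=14 s=0: MISS | VC []
  [1] addr=0xe1 blk=14 s=0: L1-HIT | VC []
  [2] addr=0xe6 blk=14 s=0: L1-HIT | VC []
  [3] addr=0xea blk=14 s=0: L1-HIT | VC []
  [4] addr=0x23 blk=2 s=0: MISS | VC [14]
  [5] addr=0xec blk=14 s=0: VC-HIT | VC [2]
  [6] addr=0x4a blk=4 s=0: MISS | VC [2, 14]
  [7] addr=0x47 blk=4 s=0: L1-HIT | VC [2, 14]
  [8] addr=0x23 blk=2 s=0: VC-HIT | VC [4, 14]
  [9] addr=0xec blk=14 s=0: VC-HIT | VC [4, 2]
  [10] addr=0x25 blk=2 s=0: VC-HIT | VC [4, 14]
  [11] addr=0x4f blk=4 s=0: VC-HIT | VC [2, 14]
  [12] addr=0x40 blk=4 s=0: L1-HIT | VC [2, 14]
  [13] addr=0x4d blk=4 s=0: L1-HIT | VC [2, 14]
  [14] addr=0x2c blk=2 s=0: VC-HIT | VC [4, 14]

VC = [4, 14]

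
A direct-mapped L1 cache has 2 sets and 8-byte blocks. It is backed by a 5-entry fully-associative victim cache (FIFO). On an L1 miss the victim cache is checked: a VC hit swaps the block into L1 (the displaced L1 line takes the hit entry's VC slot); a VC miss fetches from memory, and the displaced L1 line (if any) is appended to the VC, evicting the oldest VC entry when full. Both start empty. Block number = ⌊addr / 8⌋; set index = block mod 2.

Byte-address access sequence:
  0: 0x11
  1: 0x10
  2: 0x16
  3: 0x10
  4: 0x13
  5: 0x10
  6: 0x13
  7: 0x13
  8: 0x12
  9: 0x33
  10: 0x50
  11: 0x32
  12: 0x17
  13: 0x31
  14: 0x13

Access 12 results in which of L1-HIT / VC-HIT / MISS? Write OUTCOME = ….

OUTCOME = VC-HIT

#0 0x11→b2/s0 MISS; vc=[]
#1 0x10→b2/s0 L1-HIT; vc=[]
#2 0x16→b2/s0 L1-HIT; vc=[]
#3 0x10→b2/s0 L1-HIT; vc=[]
#4 0x13→b2/s0 L1-HIT; vc=[]
#5 0x10→b2/s0 L1-HIT; vc=[]
#6 0x13→b2/s0 L1-HIT; vc=[]
#7 0x13→b2/s0 L1-HIT; vc=[]
#8 0x12→b2/s0 L1-HIT; vc=[]
#9 0x33→b6/s0 MISS; vc=[2]
#10 0x50→b10/s0 MISS; vc=[2,6]
#11 0x32→b6/s0 VC-HIT; vc=[2,10]
#12 0x17→b2/s0 VC-HIT; vc=[6,10]
#13 0x31→b6/s0 VC-HIT; vc=[2,10]
#14 0x13→b2/s0 VC-HIT; vc=[6,10]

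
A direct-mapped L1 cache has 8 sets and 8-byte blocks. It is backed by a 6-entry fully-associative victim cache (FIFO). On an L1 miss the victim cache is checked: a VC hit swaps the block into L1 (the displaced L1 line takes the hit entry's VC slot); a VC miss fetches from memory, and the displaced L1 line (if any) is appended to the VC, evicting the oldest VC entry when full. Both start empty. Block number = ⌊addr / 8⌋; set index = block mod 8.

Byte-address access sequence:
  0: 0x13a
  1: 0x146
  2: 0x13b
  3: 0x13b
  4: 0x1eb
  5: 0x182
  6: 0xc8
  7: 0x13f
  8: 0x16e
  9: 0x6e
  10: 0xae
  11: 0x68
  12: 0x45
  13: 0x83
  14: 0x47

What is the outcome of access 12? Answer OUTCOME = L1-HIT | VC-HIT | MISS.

#0 0x13a→b39/s7 MISS; vc=[]
#1 0x146→b40/s0 MISS; vc=[]
#2 0x13b→b39/s7 L1-HIT; vc=[]
#3 0x13b→b39/s7 L1-HIT; vc=[]
#4 0x1eb→b61/s5 MISS; vc=[]
#5 0x182→b48/s0 MISS; vc=[40]
#6 0xc8→b25/s1 MISS; vc=[40]
#7 0x13f→b39/s7 L1-HIT; vc=[40]
#8 0x16e→b45/s5 MISS; vc=[40,61]
#9 0x6e→b13/s5 MISS; vc=[40,61,45]
#10 0xae→b21/s5 MISS; vc=[40,61,45,13]
#11 0x68→b13/s5 VC-HIT; vc=[40,61,45,21]
#12 0x45→b8/s0 MISS; vc=[40,61,45,21,48]
#13 0x83→b16/s0 MISS; vc=[40,61,45,21,48,8]
#14 0x47→b8/s0 VC-HIT; vc=[40,61,45,21,48,16]

OUTCOME = MISS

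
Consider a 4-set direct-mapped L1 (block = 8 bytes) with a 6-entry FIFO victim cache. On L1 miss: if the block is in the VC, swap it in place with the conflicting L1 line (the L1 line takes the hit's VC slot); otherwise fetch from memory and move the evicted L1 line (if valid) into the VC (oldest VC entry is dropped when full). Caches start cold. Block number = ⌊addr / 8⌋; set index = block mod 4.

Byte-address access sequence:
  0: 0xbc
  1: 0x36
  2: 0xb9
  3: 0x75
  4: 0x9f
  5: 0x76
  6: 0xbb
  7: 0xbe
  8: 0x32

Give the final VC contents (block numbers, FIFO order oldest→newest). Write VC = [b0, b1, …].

#0 0xbc→b23/s3 MISS; vc=[]
#1 0x36→b6/s2 MISS; vc=[]
#2 0xb9→b23/s3 L1-HIT; vc=[]
#3 0x75→b14/s2 MISS; vc=[6]
#4 0x9f→b19/s3 MISS; vc=[6,23]
#5 0x76→b14/s2 L1-HIT; vc=[6,23]
#6 0xbb→b23/s3 VC-HIT; vc=[6,19]
#7 0xbe→b23/s3 L1-HIT; vc=[6,19]
#8 0x32→b6/s2 VC-HIT; vc=[14,19]

VC = [14, 19]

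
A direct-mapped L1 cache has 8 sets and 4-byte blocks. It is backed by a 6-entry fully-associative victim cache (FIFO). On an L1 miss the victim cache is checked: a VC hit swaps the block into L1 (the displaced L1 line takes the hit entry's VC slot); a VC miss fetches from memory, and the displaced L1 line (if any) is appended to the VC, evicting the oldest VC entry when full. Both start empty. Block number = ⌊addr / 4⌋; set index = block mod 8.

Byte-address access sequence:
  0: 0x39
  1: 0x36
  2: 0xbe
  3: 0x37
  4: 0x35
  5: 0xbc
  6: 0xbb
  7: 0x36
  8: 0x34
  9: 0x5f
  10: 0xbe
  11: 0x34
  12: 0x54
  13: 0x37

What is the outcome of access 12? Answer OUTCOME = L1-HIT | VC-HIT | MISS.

OUTCOME = MISS

0: 0x39 (blk 14, set 6) → MISS  vc=[]
1: 0x36 (blk 13, set 5) → MISS  vc=[]
2: 0xbe (blk 47, set 7) → MISS  vc=[]
3: 0x37 (blk 13, set 5) → L1-HIT  vc=[]
4: 0x35 (blk 13, set 5) → L1-HIT  vc=[]
5: 0xbc (blk 47, set 7) → L1-HIT  vc=[]
6: 0xbb (blk 46, set 6) → MISS  vc=[14]
7: 0x36 (blk 13, set 5) → L1-HIT  vc=[14]
8: 0x34 (blk 13, set 5) → L1-HIT  vc=[14]
9: 0x5f (blk 23, set 7) → MISS  vc=[14, 47]
10: 0xbe (blk 47, set 7) → VC-HIT  vc=[14, 23]
11: 0x34 (blk 13, set 5) → L1-HIT  vc=[14, 23]
12: 0x54 (blk 21, set 5) → MISS  vc=[14, 23, 13]
13: 0x37 (blk 13, set 5) → VC-HIT  vc=[14, 23, 21]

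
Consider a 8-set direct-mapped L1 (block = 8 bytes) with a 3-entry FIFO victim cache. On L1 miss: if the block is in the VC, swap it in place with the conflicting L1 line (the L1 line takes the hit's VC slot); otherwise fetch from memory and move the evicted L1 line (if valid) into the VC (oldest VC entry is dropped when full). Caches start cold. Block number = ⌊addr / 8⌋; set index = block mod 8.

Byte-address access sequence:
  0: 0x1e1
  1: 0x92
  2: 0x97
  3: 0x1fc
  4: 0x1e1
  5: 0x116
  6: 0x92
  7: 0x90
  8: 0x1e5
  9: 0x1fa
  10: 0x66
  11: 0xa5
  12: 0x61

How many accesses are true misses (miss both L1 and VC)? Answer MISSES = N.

MISSES = 6

0: 0x1e1 (blk 60, set 4) → MISS  vc=[]
1: 0x92 (blk 18, set 2) → MISS  vc=[]
2: 0x97 (blk 18, set 2) → L1-HIT  vc=[]
3: 0x1fc (blk 63, set 7) → MISS  vc=[]
4: 0x1e1 (blk 60, set 4) → L1-HIT  vc=[]
5: 0x116 (blk 34, set 2) → MISS  vc=[18]
6: 0x92 (blk 18, set 2) → VC-HIT  vc=[34]
7: 0x90 (blk 18, set 2) → L1-HIT  vc=[34]
8: 0x1e5 (blk 60, set 4) → L1-HIT  vc=[34]
9: 0x1fa (blk 63, set 7) → L1-HIT  vc=[34]
10: 0x66 (blk 12, set 4) → MISS  vc=[34, 60]
11: 0xa5 (blk 20, set 4) → MISS  vc=[34, 60, 12]
12: 0x61 (blk 12, set 4) → VC-HIT  vc=[34, 60, 20]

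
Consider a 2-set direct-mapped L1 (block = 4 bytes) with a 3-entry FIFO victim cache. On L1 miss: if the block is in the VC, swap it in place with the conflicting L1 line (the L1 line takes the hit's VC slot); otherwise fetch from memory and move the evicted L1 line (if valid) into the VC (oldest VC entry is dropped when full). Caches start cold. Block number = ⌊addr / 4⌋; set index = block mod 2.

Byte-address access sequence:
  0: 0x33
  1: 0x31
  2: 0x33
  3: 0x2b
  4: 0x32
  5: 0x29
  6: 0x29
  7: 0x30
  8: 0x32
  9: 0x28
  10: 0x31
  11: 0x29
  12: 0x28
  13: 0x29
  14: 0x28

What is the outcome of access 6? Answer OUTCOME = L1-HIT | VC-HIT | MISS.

OUTCOME = L1-HIT

#0 0x33→b12/s0 MISS; vc=[]
#1 0x31→b12/s0 L1-HIT; vc=[]
#2 0x33→b12/s0 L1-HIT; vc=[]
#3 0x2b→b10/s0 MISS; vc=[12]
#4 0x32→b12/s0 VC-HIT; vc=[10]
#5 0x29→b10/s0 VC-HIT; vc=[12]
#6 0x29→b10/s0 L1-HIT; vc=[12]
#7 0x30→b12/s0 VC-HIT; vc=[10]
#8 0x32→b12/s0 L1-HIT; vc=[10]
#9 0x28→b10/s0 VC-HIT; vc=[12]
#10 0x31→b12/s0 VC-HIT; vc=[10]
#11 0x29→b10/s0 VC-HIT; vc=[12]
#12 0x28→b10/s0 L1-HIT; vc=[12]
#13 0x29→b10/s0 L1-HIT; vc=[12]
#14 0x28→b10/s0 L1-HIT; vc=[12]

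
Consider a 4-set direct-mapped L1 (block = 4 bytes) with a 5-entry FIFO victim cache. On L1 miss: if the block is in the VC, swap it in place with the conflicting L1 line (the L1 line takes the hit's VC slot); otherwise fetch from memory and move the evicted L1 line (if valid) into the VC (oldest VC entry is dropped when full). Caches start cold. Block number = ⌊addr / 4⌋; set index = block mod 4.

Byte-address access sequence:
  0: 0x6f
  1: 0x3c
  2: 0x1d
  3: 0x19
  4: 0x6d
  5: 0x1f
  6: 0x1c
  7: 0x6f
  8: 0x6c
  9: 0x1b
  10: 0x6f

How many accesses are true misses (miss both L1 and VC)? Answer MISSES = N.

  [0] addr=0x6f blk=27 s=3: MISS | VC []
  [1] addr=0x3c blk=15 s=3: MISS | VC [27]
  [2] addr=0x1d blk=7 s=3: MISS | VC [27, 15]
  [3] addr=0x19 blk=6 s=2: MISS | VC [27, 15]
  [4] addr=0x6d blk=27 s=3: VC-HIT | VC [7, 15]
  [5] addr=0x1f blk=7 s=3: VC-HIT | VC [27, 15]
  [6] addr=0x1c blk=7 s=3: L1-HIT | VC [27, 15]
  [7] addr=0x6f blk=27 s=3: VC-HIT | VC [7, 15]
  [8] addr=0x6c blk=27 s=3: L1-HIT | VC [7, 15]
  [9] addr=0x1b blk=6 s=2: L1-HIT | VC [7, 15]
  [10] addr=0x6f blk=27 s=3: L1-HIT | VC [7, 15]

MISSES = 4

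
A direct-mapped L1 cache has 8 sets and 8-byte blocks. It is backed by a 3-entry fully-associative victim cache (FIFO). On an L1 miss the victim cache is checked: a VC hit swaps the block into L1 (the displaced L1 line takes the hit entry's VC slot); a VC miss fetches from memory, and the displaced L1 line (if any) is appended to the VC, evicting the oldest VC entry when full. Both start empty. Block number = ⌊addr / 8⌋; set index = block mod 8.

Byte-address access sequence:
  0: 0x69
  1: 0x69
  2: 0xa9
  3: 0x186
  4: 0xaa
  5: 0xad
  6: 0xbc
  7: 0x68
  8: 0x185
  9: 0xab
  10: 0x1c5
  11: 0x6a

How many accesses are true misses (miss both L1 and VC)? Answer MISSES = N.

0: 0x69 (blk 13, set 5) → MISS  vc=[]
1: 0x69 (blk 13, set 5) → L1-HIT  vc=[]
2: 0xa9 (blk 21, set 5) → MISS  vc=[13]
3: 0x186 (blk 48, set 0) → MISS  vc=[13]
4: 0xaa (blk 21, set 5) → L1-HIT  vc=[13]
5: 0xad (blk 21, set 5) → L1-HIT  vc=[13]
6: 0xbc (blk 23, set 7) → MISS  vc=[13]
7: 0x68 (blk 13, set 5) → VC-HIT  vc=[21]
8: 0x185 (blk 48, set 0) → L1-HIT  vc=[21]
9: 0xab (blk 21, set 5) → VC-HIT  vc=[13]
10: 0x1c5 (blk 56, set 0) → MISS  vc=[13, 48]
11: 0x6a (blk 13, set 5) → VC-HIT  vc=[21, 48]

MISSES = 5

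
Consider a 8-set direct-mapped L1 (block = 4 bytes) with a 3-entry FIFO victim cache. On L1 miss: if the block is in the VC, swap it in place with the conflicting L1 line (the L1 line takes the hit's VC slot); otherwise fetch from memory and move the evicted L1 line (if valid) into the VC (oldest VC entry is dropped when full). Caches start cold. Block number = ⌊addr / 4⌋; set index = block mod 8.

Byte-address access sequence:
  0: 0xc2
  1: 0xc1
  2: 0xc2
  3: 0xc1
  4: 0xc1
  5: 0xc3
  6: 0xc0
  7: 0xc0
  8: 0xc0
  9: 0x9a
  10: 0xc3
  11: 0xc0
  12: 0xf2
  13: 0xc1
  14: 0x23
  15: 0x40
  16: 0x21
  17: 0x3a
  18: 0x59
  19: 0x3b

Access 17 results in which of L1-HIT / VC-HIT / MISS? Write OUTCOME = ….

  [0] addr=0xc2 blk=48 s=0: MISS | VC []
  [1] addr=0xc1 blk=48 s=0: L1-HIT | VC []
  [2] addr=0xc2 blk=48 s=0: L1-HIT | VC []
  [3] addr=0xc1 blk=48 s=0: L1-HIT | VC []
  [4] addr=0xc1 blk=48 s=0: L1-HIT | VC []
  [5] addr=0xc3 blk=48 s=0: L1-HIT | VC []
  [6] addr=0xc0 blk=48 s=0: L1-HIT | VC []
  [7] addr=0xc0 blk=48 s=0: L1-HIT | VC []
  [8] addr=0xc0 blk=48 s=0: L1-HIT | VC []
  [9] addr=0x9a blk=38 s=6: MISS | VC []
  [10] addr=0xc3 blk=48 s=0: L1-HIT | VC []
  [11] addr=0xc0 blk=48 s=0: L1-HIT | VC []
  [12] addr=0xf2 blk=60 s=4: MISS | VC []
  [13] addr=0xc1 blk=48 s=0: L1-HIT | VC []
  [14] addr=0x23 blk=8 s=0: MISS | VC [48]
  [15] addr=0x40 blk=16 s=0: MISS | VC [48, 8]
  [16] addr=0x21 blk=8 s=0: VC-HIT | VC [48, 16]
  [17] addr=0x3a blk=14 s=6: MISS | VC [48, 16, 38]
  [18] addr=0x59 blk=22 s=6: MISS | VC [16, 38, 14]
  [19] addr=0x3b blk=14 s=6: VC-HIT | VC [16, 38, 22]

OUTCOME = MISS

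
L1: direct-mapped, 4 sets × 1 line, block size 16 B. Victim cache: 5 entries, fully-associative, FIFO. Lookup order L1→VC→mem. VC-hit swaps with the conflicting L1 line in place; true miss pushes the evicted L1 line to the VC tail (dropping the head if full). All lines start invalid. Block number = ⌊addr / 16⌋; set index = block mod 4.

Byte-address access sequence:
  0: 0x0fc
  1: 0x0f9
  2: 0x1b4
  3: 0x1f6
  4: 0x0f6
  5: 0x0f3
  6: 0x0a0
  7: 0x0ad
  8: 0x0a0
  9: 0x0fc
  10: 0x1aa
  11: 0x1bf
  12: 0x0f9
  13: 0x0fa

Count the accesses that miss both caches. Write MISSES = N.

0: 0xfc (blk 15, set 3) → MISS  vc=[]
1: 0xf9 (blk 15, set 3) → L1-HIT  vc=[]
2: 0x1b4 (blk 27, set 3) → MISS  vc=[15]
3: 0x1f6 (blk 31, set 3) → MISS  vc=[15, 27]
4: 0xf6 (blk 15, set 3) → VC-HIT  vc=[31, 27]
5: 0xf3 (blk 15, set 3) → L1-HIT  vc=[31, 27]
6: 0xa0 (blk 10, set 2) → MISS  vc=[31, 27]
7: 0xad (blk 10, set 2) → L1-HIT  vc=[31, 27]
8: 0xa0 (blk 10, set 2) → L1-HIT  vc=[31, 27]
9: 0xfc (blk 15, set 3) → L1-HIT  vc=[31, 27]
10: 0x1aa (blk 26, set 2) → MISS  vc=[31, 27, 10]
11: 0x1bf (blk 27, set 3) → VC-HIT  vc=[31, 15, 10]
12: 0xf9 (blk 15, set 3) → VC-HIT  vc=[31, 27, 10]
13: 0xfa (blk 15, set 3) → L1-HIT  vc=[31, 27, 10]

MISSES = 5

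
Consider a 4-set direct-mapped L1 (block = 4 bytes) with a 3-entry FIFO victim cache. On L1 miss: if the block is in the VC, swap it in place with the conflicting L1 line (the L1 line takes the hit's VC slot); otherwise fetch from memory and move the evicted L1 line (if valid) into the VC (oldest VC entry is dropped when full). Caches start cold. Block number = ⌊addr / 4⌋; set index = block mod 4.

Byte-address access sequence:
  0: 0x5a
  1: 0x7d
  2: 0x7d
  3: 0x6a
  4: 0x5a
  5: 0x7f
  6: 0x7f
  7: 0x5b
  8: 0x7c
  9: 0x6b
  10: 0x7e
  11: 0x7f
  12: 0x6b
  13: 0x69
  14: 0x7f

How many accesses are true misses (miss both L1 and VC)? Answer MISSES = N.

MISSES = 3

0: 0x5a (blk 22, set 2) → MISS  vc=[]
1: 0x7d (blk 31, set 3) → MISS  vc=[]
2: 0x7d (blk 31, set 3) → L1-HIT  vc=[]
3: 0x6a (blk 26, set 2) → MISS  vc=[22]
4: 0x5a (blk 22, set 2) → VC-HIT  vc=[26]
5: 0x7f (blk 31, set 3) → L1-HIT  vc=[26]
6: 0x7f (blk 31, set 3) → L1-HIT  vc=[26]
7: 0x5b (blk 22, set 2) → L1-HIT  vc=[26]
8: 0x7c (blk 31, set 3) → L1-HIT  vc=[26]
9: 0x6b (blk 26, set 2) → VC-HIT  vc=[22]
10: 0x7e (blk 31, set 3) → L1-HIT  vc=[22]
11: 0x7f (blk 31, set 3) → L1-HIT  vc=[22]
12: 0x6b (blk 26, set 2) → L1-HIT  vc=[22]
13: 0x69 (blk 26, set 2) → L1-HIT  vc=[22]
14: 0x7f (blk 31, set 3) → L1-HIT  vc=[22]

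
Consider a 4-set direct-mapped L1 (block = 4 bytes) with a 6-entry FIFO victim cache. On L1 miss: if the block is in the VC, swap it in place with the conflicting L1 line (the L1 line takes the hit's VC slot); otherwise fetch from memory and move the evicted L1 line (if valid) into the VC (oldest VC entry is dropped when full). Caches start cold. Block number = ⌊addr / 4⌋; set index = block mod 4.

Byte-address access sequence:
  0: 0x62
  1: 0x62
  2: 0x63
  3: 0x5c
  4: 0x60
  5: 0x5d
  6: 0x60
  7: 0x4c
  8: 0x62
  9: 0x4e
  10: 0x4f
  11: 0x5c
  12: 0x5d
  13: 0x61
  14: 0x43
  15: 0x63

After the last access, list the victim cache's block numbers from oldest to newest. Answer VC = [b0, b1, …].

#0 0x62→b24/s0 MISS; vc=[]
#1 0x62→b24/s0 L1-HIT; vc=[]
#2 0x63→b24/s0 L1-HIT; vc=[]
#3 0x5c→b23/s3 MISS; vc=[]
#4 0x60→b24/s0 L1-HIT; vc=[]
#5 0x5d→b23/s3 L1-HIT; vc=[]
#6 0x60→b24/s0 L1-HIT; vc=[]
#7 0x4c→b19/s3 MISS; vc=[23]
#8 0x62→b24/s0 L1-HIT; vc=[23]
#9 0x4e→b19/s3 L1-HIT; vc=[23]
#10 0x4f→b19/s3 L1-HIT; vc=[23]
#11 0x5c→b23/s3 VC-HIT; vc=[19]
#12 0x5d→b23/s3 L1-HIT; vc=[19]
#13 0x61→b24/s0 L1-HIT; vc=[19]
#14 0x43→b16/s0 MISS; vc=[19,24]
#15 0x63→b24/s0 VC-HIT; vc=[19,16]

VC = [19, 16]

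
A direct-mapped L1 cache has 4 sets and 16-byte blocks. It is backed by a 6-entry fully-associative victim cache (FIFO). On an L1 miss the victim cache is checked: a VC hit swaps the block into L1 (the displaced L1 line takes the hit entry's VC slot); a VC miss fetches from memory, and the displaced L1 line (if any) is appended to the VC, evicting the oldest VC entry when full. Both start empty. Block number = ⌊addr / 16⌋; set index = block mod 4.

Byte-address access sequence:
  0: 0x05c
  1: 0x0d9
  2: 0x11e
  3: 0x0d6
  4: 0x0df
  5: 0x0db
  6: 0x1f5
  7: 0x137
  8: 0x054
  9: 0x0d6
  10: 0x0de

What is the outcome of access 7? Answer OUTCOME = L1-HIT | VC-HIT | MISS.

0: 0x5c (blk 5, set 1) → MISS  vc=[]
1: 0xd9 (blk 13, set 1) → MISS  vc=[5]
2: 0x11e (blk 17, set 1) → MISS  vc=[5, 13]
3: 0xd6 (blk 13, set 1) → VC-HIT  vc=[5, 17]
4: 0xdf (blk 13, set 1) → L1-HIT  vc=[5, 17]
5: 0xdb (blk 13, set 1) → L1-HIT  vc=[5, 17]
6: 0x1f5 (blk 31, set 3) → MISS  vc=[5, 17]
7: 0x137 (blk 19, set 3) → MISS  vc=[5, 17, 31]
8: 0x54 (blk 5, set 1) → VC-HIT  vc=[13, 17, 31]
9: 0xd6 (blk 13, set 1) → VC-HIT  vc=[5, 17, 31]
10: 0xde (blk 13, set 1) → L1-HIT  vc=[5, 17, 31]

OUTCOME = MISS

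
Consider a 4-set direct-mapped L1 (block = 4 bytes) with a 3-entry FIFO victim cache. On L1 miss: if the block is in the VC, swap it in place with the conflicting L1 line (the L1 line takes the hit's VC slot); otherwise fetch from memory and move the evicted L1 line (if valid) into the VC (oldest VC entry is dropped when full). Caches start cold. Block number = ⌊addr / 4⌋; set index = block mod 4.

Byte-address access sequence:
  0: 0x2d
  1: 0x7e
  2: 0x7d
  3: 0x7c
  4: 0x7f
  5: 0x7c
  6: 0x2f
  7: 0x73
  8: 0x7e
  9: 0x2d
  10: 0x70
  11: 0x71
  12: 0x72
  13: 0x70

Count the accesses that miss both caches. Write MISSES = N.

#0 0x2d→b11/s3 MISS; vc=[]
#1 0x7e→b31/s3 MISS; vc=[11]
#2 0x7d→b31/s3 L1-HIT; vc=[11]
#3 0x7c→b31/s3 L1-HIT; vc=[11]
#4 0x7f→b31/s3 L1-HIT; vc=[11]
#5 0x7c→b31/s3 L1-HIT; vc=[11]
#6 0x2f→b11/s3 VC-HIT; vc=[31]
#7 0x73→b28/s0 MISS; vc=[31]
#8 0x7e→b31/s3 VC-HIT; vc=[11]
#9 0x2d→b11/s3 VC-HIT; vc=[31]
#10 0x70→b28/s0 L1-HIT; vc=[31]
#11 0x71→b28/s0 L1-HIT; vc=[31]
#12 0x72→b28/s0 L1-HIT; vc=[31]
#13 0x70→b28/s0 L1-HIT; vc=[31]

MISSES = 3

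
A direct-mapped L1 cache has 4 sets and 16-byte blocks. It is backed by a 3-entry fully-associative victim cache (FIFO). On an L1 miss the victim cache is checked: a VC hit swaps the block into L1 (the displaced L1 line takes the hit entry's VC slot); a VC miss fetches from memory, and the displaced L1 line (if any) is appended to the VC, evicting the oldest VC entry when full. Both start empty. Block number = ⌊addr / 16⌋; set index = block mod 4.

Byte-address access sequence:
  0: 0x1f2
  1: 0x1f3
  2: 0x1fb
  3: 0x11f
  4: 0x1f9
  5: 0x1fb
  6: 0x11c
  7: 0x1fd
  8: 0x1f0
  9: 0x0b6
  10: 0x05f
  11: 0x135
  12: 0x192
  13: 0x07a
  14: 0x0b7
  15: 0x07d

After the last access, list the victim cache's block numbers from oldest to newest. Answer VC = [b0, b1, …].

#0 0x1f2→b31/s3 MISS; vc=[]
#1 0x1f3→b31/s3 L1-HIT; vc=[]
#2 0x1fb→b31/s3 L1-HIT; vc=[]
#3 0x11f→b17/s1 MISS; vc=[]
#4 0x1f9→b31/s3 L1-HIT; vc=[]
#5 0x1fb→b31/s3 L1-HIT; vc=[]
#6 0x11c→b17/s1 L1-HIT; vc=[]
#7 0x1fd→b31/s3 L1-HIT; vc=[]
#8 0x1f0→b31/s3 L1-HIT; vc=[]
#9 0xb6→b11/s3 MISS; vc=[31]
#10 0x5f→b5/s1 MISS; vc=[31,17]
#11 0x135→b19/s3 MISS; vc=[31,17,11]
#12 0x192→b25/s1 MISS; vc=[17,11,5]
#13 0x7a→b7/s3 MISS; vc=[11,5,19]
#14 0xb7→b11/s3 VC-HIT; vc=[7,5,19]
#15 0x7d→b7/s3 VC-HIT; vc=[11,5,19]

VC = [11, 5, 19]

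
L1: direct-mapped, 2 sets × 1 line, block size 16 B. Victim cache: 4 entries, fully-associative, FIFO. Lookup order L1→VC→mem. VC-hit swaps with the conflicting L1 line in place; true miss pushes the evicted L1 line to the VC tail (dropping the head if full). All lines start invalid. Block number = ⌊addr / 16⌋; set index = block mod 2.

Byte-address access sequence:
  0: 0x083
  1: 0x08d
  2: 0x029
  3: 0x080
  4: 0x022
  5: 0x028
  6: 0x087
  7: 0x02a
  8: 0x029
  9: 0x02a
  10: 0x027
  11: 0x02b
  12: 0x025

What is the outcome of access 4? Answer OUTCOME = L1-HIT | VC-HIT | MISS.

#0 0x83→b8/s0 MISS; vc=[]
#1 0x8d→b8/s0 L1-HIT; vc=[]
#2 0x29→b2/s0 MISS; vc=[8]
#3 0x80→b8/s0 VC-HIT; vc=[2]
#4 0x22→b2/s0 VC-HIT; vc=[8]
#5 0x28→b2/s0 L1-HIT; vc=[8]
#6 0x87→b8/s0 VC-HIT; vc=[2]
#7 0x2a→b2/s0 VC-HIT; vc=[8]
#8 0x29→b2/s0 L1-HIT; vc=[8]
#9 0x2a→b2/s0 L1-HIT; vc=[8]
#10 0x27→b2/s0 L1-HIT; vc=[8]
#11 0x2b→b2/s0 L1-HIT; vc=[8]
#12 0x25→b2/s0 L1-HIT; vc=[8]

OUTCOME = VC-HIT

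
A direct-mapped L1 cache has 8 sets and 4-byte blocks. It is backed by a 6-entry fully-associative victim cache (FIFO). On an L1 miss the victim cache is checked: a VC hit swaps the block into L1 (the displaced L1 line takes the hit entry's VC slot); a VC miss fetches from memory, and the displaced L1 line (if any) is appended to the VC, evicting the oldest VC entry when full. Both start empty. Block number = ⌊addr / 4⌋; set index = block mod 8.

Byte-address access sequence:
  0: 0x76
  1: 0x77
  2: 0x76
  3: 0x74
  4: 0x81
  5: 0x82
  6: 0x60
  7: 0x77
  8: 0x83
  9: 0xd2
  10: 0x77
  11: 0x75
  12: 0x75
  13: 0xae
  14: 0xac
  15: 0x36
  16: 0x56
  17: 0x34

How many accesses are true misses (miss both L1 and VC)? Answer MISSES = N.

MISSES = 7

  [0] addr=0x76 blk=29 s=5: MISS | VC []
  [1] addr=0x77 blk=29 s=5: L1-HIT | VC []
  [2] addr=0x76 blk=29 s=5: L1-HIT | VC []
  [3] addr=0x74 blk=29 s=5: L1-HIT | VC []
  [4] addr=0x81 blk=32 s=0: MISS | VC []
  [5] addr=0x82 blk=32 s=0: L1-HIT | VC []
  [6] addr=0x60 blk=24 s=0: MISS | VC [32]
  [7] addr=0x77 blk=29 s=5: L1-HIT | VC [32]
  [8] addr=0x83 blk=32 s=0: VC-HIT | VC [24]
  [9] addr=0xd2 blk=52 s=4: MISS | VC [24]
  [10] addr=0x77 blk=29 s=5: L1-HIT | VC [24]
  [11] addr=0x75 blk=29 s=5: L1-HIT | VC [24]
  [12] addr=0x75 blk=29 s=5: L1-HIT | VC [24]
  [13] addr=0xae blk=43 s=3: MISS | VC [24]
  [14] addr=0xac blk=43 s=3: L1-HIT | VC [24]
  [15] addr=0x36 blk=13 s=5: MISS | VC [24, 29]
  [16] addr=0x56 blk=21 s=5: MISS | VC [24, 29, 13]
  [17] addr=0x34 blk=13 s=5: VC-HIT | VC [24, 29, 21]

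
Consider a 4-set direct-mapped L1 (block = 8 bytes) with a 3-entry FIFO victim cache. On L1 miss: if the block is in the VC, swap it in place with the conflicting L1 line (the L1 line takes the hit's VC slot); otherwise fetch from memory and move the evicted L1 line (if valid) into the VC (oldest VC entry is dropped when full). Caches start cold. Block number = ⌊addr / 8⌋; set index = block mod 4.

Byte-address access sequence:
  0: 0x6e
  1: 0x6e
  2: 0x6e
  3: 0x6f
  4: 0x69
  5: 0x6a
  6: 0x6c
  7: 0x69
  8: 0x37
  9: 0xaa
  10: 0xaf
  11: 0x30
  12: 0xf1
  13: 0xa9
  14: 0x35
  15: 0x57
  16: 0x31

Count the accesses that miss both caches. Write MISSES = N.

MISSES = 5

#0 0x6e→b13/s1 MISS; vc=[]
#1 0x6e→b13/s1 L1-HIT; vc=[]
#2 0x6e→b13/s1 L1-HIT; vc=[]
#3 0x6f→b13/s1 L1-HIT; vc=[]
#4 0x69→b13/s1 L1-HIT; vc=[]
#5 0x6a→b13/s1 L1-HIT; vc=[]
#6 0x6c→b13/s1 L1-HIT; vc=[]
#7 0x69→b13/s1 L1-HIT; vc=[]
#8 0x37→b6/s2 MISS; vc=[]
#9 0xaa→b21/s1 MISS; vc=[13]
#10 0xaf→b21/s1 L1-HIT; vc=[13]
#11 0x30→b6/s2 L1-HIT; vc=[13]
#12 0xf1→b30/s2 MISS; vc=[13,6]
#13 0xa9→b21/s1 L1-HIT; vc=[13,6]
#14 0x35→b6/s2 VC-HIT; vc=[13,30]
#15 0x57→b10/s2 MISS; vc=[13,30,6]
#16 0x31→b6/s2 VC-HIT; vc=[13,30,10]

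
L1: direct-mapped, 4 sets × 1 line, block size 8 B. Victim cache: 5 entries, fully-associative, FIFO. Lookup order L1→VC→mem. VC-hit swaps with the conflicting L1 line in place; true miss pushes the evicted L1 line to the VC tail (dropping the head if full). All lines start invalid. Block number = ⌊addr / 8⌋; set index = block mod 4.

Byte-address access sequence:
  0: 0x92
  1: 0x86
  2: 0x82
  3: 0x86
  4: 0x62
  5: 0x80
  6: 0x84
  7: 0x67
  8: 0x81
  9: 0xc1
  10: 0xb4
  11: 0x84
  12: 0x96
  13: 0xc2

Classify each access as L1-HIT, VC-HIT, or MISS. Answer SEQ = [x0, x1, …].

0: 0x92 (blk 18, set 2) → MISS  vc=[]
1: 0x86 (blk 16, set 0) → MISS  vc=[]
2: 0x82 (blk 16, set 0) → L1-HIT  vc=[]
3: 0x86 (blk 16, set 0) → L1-HIT  vc=[]
4: 0x62 (blk 12, set 0) → MISS  vc=[16]
5: 0x80 (blk 16, set 0) → VC-HIT  vc=[12]
6: 0x84 (blk 16, set 0) → L1-HIT  vc=[12]
7: 0x67 (blk 12, set 0) → VC-HIT  vc=[16]
8: 0x81 (blk 16, set 0) → VC-HIT  vc=[12]
9: 0xc1 (blk 24, set 0) → MISS  vc=[12, 16]
10: 0xb4 (blk 22, set 2) → MISS  vc=[12, 16, 18]
11: 0x84 (blk 16, set 0) → VC-HIT  vc=[12, 24, 18]
12: 0x96 (blk 18, set 2) → VC-HIT  vc=[12, 24, 22]
13: 0xc2 (blk 24, set 0) → VC-HIT  vc=[12, 16, 22]

SEQ = [MISS, MISS, L1-HIT, L1-HIT, MISS, VC-HIT, L1-HIT, VC-HIT, VC-HIT, MISS, MISS, VC-HIT, VC-HIT, VC-HIT]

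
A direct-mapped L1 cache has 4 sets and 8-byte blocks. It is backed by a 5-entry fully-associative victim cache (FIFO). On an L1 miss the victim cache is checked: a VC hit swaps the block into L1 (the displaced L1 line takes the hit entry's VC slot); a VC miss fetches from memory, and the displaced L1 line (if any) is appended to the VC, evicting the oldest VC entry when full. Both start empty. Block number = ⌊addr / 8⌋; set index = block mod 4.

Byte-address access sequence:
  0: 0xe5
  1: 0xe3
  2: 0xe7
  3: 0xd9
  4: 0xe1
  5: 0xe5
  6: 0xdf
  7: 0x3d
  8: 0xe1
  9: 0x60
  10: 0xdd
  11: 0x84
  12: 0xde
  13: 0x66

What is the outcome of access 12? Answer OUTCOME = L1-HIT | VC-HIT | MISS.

0: 0xe5 (blk 28, set 0) → MISS  vc=[]
1: 0xe3 (blk 28, set 0) → L1-HIT  vc=[]
2: 0xe7 (blk 28, set 0) → L1-HIT  vc=[]
3: 0xd9 (blk 27, set 3) → MISS  vc=[]
4: 0xe1 (blk 28, set 0) → L1-HIT  vc=[]
5: 0xe5 (blk 28, set 0) → L1-HIT  vc=[]
6: 0xdf (blk 27, set 3) → L1-HIT  vc=[]
7: 0x3d (blk 7, set 3) → MISS  vc=[27]
8: 0xe1 (blk 28, set 0) → L1-HIT  vc=[27]
9: 0x60 (blk 12, set 0) → MISS  vc=[27, 28]
10: 0xdd (blk 27, set 3) → VC-HIT  vc=[7, 28]
11: 0x84 (blk 16, set 0) → MISS  vc=[7, 28, 12]
12: 0xde (blk 27, set 3) → L1-HIT  vc=[7, 28, 12]
13: 0x66 (blk 12, set 0) → VC-HIT  vc=[7, 28, 16]

OUTCOME = L1-HIT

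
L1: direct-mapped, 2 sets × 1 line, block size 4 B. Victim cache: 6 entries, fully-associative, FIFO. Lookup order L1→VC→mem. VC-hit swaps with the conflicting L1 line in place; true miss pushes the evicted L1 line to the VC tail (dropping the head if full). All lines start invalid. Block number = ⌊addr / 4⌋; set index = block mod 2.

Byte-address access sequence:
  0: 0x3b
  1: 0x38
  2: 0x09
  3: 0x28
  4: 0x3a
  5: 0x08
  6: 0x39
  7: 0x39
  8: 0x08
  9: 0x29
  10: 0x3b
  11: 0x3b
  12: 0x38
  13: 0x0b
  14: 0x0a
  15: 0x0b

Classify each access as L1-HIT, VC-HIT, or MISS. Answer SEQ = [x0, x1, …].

SEQ = [MISS, L1-HIT, MISS, MISS, VC-HIT, VC-HIT, VC-HIT, L1-HIT, VC-HIT, VC-HIT, VC-HIT, L1-HIT, L1-HIT, VC-HIT, L1-HIT, L1-HIT]

  [0] addr=0x3b blk=14 s=0: MISS | VC []
  [1] addr=0x38 blk=14 s=0: L1-HIT | VC []
  [2] addr=0x9 blk=2 s=0: MISS | VC [14]
  [3] addr=0x28 blk=10 s=0: MISS | VC [14, 2]
  [4] addr=0x3a blk=14 s=0: VC-HIT | VC [10, 2]
  [5] addr=0x8 blk=2 s=0: VC-HIT | VC [10, 14]
  [6] addr=0x39 blk=14 s=0: VC-HIT | VC [10, 2]
  [7] addr=0x39 blk=14 s=0: L1-HIT | VC [10, 2]
  [8] addr=0x8 blk=2 s=0: VC-HIT | VC [10, 14]
  [9] addr=0x29 blk=10 s=0: VC-HIT | VC [2, 14]
  [10] addr=0x3b blk=14 s=0: VC-HIT | VC [2, 10]
  [11] addr=0x3b blk=14 s=0: L1-HIT | VC [2, 10]
  [12] addr=0x38 blk=14 s=0: L1-HIT | VC [2, 10]
  [13] addr=0xb blk=2 s=0: VC-HIT | VC [14, 10]
  [14] addr=0xa blk=2 s=0: L1-HIT | VC [14, 10]
  [15] addr=0xb blk=2 s=0: L1-HIT | VC [14, 10]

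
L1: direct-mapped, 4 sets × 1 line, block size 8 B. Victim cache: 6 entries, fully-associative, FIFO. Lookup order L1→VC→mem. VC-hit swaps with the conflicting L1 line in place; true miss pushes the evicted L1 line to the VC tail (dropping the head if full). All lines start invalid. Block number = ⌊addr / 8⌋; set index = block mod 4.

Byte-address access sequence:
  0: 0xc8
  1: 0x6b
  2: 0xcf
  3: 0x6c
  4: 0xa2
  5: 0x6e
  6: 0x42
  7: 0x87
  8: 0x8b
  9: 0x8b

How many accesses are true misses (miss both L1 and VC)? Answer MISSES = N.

#0 0xc8→b25/s1 MISS; vc=[]
#1 0x6b→b13/s1 MISS; vc=[25]
#2 0xcf→b25/s1 VC-HIT; vc=[13]
#3 0x6c→b13/s1 VC-HIT; vc=[25]
#4 0xa2→b20/s0 MISS; vc=[25]
#5 0x6e→b13/s1 L1-HIT; vc=[25]
#6 0x42→b8/s0 MISS; vc=[25,20]
#7 0x87→b16/s0 MISS; vc=[25,20,8]
#8 0x8b→b17/s1 MISS; vc=[25,20,8,13]
#9 0x8b→b17/s1 L1-HIT; vc=[25,20,8,13]

MISSES = 6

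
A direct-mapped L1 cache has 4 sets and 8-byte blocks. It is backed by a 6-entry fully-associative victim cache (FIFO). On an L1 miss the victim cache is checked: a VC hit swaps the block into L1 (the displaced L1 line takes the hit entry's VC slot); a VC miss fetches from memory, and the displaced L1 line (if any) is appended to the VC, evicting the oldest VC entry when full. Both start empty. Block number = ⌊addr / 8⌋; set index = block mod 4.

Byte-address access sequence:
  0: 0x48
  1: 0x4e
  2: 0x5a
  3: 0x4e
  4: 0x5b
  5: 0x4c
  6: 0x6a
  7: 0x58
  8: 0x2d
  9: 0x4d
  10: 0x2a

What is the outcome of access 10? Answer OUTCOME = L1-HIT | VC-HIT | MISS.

#0 0x48→b9/s1 MISS; vc=[]
#1 0x4e→b9/s1 L1-HIT; vc=[]
#2 0x5a→b11/s3 MISS; vc=[]
#3 0x4e→b9/s1 L1-HIT; vc=[]
#4 0x5b→b11/s3 L1-HIT; vc=[]
#5 0x4c→b9/s1 L1-HIT; vc=[]
#6 0x6a→b13/s1 MISS; vc=[9]
#7 0x58→b11/s3 L1-HIT; vc=[9]
#8 0x2d→b5/s1 MISS; vc=[9,13]
#9 0x4d→b9/s1 VC-HIT; vc=[5,13]
#10 0x2a→b5/s1 VC-HIT; vc=[9,13]

OUTCOME = VC-HIT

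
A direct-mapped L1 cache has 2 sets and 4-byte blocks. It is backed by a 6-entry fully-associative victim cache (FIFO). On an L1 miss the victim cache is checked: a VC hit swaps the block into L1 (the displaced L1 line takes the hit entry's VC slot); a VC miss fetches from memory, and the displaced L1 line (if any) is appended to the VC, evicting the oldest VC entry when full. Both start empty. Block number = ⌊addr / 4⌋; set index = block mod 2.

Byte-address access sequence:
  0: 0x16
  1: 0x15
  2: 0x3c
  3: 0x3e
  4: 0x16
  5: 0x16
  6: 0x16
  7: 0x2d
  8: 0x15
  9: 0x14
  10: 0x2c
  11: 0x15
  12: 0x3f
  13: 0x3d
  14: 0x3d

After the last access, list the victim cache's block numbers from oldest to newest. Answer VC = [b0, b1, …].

#0 0x16→b5/s1 MISS; vc=[]
#1 0x15→b5/s1 L1-HIT; vc=[]
#2 0x3c→b15/s1 MISS; vc=[5]
#3 0x3e→b15/s1 L1-HIT; vc=[5]
#4 0x16→b5/s1 VC-HIT; vc=[15]
#5 0x16→b5/s1 L1-HIT; vc=[15]
#6 0x16→b5/s1 L1-HIT; vc=[15]
#7 0x2d→b11/s1 MISS; vc=[15,5]
#8 0x15→b5/s1 VC-HIT; vc=[15,11]
#9 0x14→b5/s1 L1-HIT; vc=[15,11]
#10 0x2c→b11/s1 VC-HIT; vc=[15,5]
#11 0x15→b5/s1 VC-HIT; vc=[15,11]
#12 0x3f→b15/s1 VC-HIT; vc=[5,11]
#13 0x3d→b15/s1 L1-HIT; vc=[5,11]
#14 0x3d→b15/s1 L1-HIT; vc=[5,11]

VC = [5, 11]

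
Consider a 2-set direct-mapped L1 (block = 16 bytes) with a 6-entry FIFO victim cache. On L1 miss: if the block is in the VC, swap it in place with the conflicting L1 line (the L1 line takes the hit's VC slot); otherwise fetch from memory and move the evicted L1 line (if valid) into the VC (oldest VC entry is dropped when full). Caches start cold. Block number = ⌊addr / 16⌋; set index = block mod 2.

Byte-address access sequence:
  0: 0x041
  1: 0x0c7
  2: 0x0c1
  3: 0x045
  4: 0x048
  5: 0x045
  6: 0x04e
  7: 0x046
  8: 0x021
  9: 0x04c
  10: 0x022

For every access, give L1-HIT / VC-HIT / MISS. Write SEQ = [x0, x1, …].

SEQ = [MISS, MISS, L1-HIT, VC-HIT, L1-HIT, L1-HIT, L1-HIT, L1-HIT, MISS, VC-HIT, VC-HIT]

0: 0x41 (blk 4, set 0) → MISS  vc=[]
1: 0xc7 (blk 12, set 0) → MISS  vc=[4]
2: 0xc1 (blk 12, set 0) → L1-HIT  vc=[4]
3: 0x45 (blk 4, set 0) → VC-HIT  vc=[12]
4: 0x48 (blk 4, set 0) → L1-HIT  vc=[12]
5: 0x45 (blk 4, set 0) → L1-HIT  vc=[12]
6: 0x4e (blk 4, set 0) → L1-HIT  vc=[12]
7: 0x46 (blk 4, set 0) → L1-HIT  vc=[12]
8: 0x21 (blk 2, set 0) → MISS  vc=[12, 4]
9: 0x4c (blk 4, set 0) → VC-HIT  vc=[12, 2]
10: 0x22 (blk 2, set 0) → VC-HIT  vc=[12, 4]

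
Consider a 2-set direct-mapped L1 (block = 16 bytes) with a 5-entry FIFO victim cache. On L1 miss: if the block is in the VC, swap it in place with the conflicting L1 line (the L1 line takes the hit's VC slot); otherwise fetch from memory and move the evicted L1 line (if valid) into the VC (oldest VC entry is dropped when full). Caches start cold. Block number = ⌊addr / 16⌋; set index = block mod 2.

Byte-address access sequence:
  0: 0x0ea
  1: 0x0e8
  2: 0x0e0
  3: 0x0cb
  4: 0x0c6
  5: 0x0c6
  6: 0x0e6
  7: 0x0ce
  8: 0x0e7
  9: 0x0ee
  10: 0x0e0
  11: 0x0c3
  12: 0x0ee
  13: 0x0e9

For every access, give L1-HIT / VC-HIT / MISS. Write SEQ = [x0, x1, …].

SEQ = [MISS, L1-HIT, L1-HIT, MISS, L1-HIT, L1-HIT, VC-HIT, VC-HIT, VC-HIT, L1-HIT, L1-HIT, VC-HIT, VC-HIT, L1-HIT]

  [0] addr=0xea blk=14 s=0: MISS | VC []
  [1] addr=0xe8 blk=14 s=0: L1-HIT | VC []
  [2] addr=0xe0 blk=14 s=0: L1-HIT | VC []
  [3] addr=0xcb blk=12 s=0: MISS | VC [14]
  [4] addr=0xc6 blk=12 s=0: L1-HIT | VC [14]
  [5] addr=0xc6 blk=12 s=0: L1-HIT | VC [14]
  [6] addr=0xe6 blk=14 s=0: VC-HIT | VC [12]
  [7] addr=0xce blk=12 s=0: VC-HIT | VC [14]
  [8] addr=0xe7 blk=14 s=0: VC-HIT | VC [12]
  [9] addr=0xee blk=14 s=0: L1-HIT | VC [12]
  [10] addr=0xe0 blk=14 s=0: L1-HIT | VC [12]
  [11] addr=0xc3 blk=12 s=0: VC-HIT | VC [14]
  [12] addr=0xee blk=14 s=0: VC-HIT | VC [12]
  [13] addr=0xe9 blk=14 s=0: L1-HIT | VC [12]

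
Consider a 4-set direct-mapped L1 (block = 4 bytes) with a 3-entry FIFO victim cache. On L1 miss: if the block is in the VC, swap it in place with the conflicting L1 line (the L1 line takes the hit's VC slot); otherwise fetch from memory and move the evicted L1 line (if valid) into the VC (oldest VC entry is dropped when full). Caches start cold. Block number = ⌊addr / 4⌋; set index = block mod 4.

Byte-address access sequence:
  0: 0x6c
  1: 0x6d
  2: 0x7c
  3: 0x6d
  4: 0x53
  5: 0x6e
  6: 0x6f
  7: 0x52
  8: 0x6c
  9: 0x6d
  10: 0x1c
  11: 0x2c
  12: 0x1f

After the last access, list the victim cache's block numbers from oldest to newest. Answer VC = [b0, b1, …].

VC = [31, 27, 11]

  [0] addr=0x6c blk=27 s=3: MISS | VC []
  [1] addr=0x6d blk=27 s=3: L1-HIT | VC []
  [2] addr=0x7c blk=31 s=3: MISS | VC [27]
  [3] addr=0x6d blk=27 s=3: VC-HIT | VC [31]
  [4] addr=0x53 blk=20 s=0: MISS | VC [31]
  [5] addr=0x6e blk=27 s=3: L1-HIT | VC [31]
  [6] addr=0x6f blk=27 s=3: L1-HIT | VC [31]
  [7] addr=0x52 blk=20 s=0: L1-HIT | VC [31]
  [8] addr=0x6c blk=27 s=3: L1-HIT | VC [31]
  [9] addr=0x6d blk=27 s=3: L1-HIT | VC [31]
  [10] addr=0x1c blk=7 s=3: MISS | VC [31, 27]
  [11] addr=0x2c blk=11 s=3: MISS | VC [31, 27, 7]
  [12] addr=0x1f blk=7 s=3: VC-HIT | VC [31, 27, 11]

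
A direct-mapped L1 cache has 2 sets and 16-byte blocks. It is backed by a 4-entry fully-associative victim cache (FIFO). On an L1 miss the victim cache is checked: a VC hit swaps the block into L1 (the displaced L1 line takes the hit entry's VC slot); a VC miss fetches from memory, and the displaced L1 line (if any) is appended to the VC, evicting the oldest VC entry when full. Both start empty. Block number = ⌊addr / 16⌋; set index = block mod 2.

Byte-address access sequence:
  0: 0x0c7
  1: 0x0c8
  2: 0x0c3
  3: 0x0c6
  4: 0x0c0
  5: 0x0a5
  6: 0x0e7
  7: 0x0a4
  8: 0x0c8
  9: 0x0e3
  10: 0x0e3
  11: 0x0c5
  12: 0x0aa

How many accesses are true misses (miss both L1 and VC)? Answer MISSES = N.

MISSES = 3

#0 0xc7→b12/s0 MISS; vc=[]
#1 0xc8→b12/s0 L1-HIT; vc=[]
#2 0xc3→b12/s0 L1-HIT; vc=[]
#3 0xc6→b12/s0 L1-HIT; vc=[]
#4 0xc0→b12/s0 L1-HIT; vc=[]
#5 0xa5→b10/s0 MISS; vc=[12]
#6 0xe7→b14/s0 MISS; vc=[12,10]
#7 0xa4→b10/s0 VC-HIT; vc=[12,14]
#8 0xc8→b12/s0 VC-HIT; vc=[10,14]
#9 0xe3→b14/s0 VC-HIT; vc=[10,12]
#10 0xe3→b14/s0 L1-HIT; vc=[10,12]
#11 0xc5→b12/s0 VC-HIT; vc=[10,14]
#12 0xaa→b10/s0 VC-HIT; vc=[12,14]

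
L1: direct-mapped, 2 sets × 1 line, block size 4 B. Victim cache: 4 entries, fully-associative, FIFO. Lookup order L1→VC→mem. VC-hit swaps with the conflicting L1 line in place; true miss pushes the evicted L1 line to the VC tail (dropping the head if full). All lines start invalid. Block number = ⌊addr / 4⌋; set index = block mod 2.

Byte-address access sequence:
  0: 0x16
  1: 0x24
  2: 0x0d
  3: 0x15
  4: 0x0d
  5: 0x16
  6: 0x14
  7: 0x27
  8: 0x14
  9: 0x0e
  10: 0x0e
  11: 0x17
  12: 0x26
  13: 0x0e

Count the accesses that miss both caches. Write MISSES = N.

MISSES = 3

#0 0x16→b5/s1 MISS; vc=[]
#1 0x24→b9/s1 MISS; vc=[5]
#2 0xd→b3/s1 MISS; vc=[5,9]
#3 0x15→b5/s1 VC-HIT; vc=[3,9]
#4 0xd→b3/s1 VC-HIT; vc=[5,9]
#5 0x16→b5/s1 VC-HIT; vc=[3,9]
#6 0x14→b5/s1 L1-HIT; vc=[3,9]
#7 0x27→b9/s1 VC-HIT; vc=[3,5]
#8 0x14→b5/s1 VC-HIT; vc=[3,9]
#9 0xe→b3/s1 VC-HIT; vc=[5,9]
#10 0xe→b3/s1 L1-HIT; vc=[5,9]
#11 0x17→b5/s1 VC-HIT; vc=[3,9]
#12 0x26→b9/s1 VC-HIT; vc=[3,5]
#13 0xe→b3/s1 VC-HIT; vc=[9,5]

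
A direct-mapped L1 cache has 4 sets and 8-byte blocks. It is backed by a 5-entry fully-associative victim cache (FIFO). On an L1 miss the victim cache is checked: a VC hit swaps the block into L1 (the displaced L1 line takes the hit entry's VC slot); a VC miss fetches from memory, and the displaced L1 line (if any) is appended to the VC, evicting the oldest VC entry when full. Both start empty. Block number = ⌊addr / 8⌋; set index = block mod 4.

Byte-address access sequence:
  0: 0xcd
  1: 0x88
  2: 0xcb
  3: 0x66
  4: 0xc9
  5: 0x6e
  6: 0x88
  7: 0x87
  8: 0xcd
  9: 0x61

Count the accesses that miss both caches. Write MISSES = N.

MISSES = 5

0: 0xcd (blk 25, set 1) → MISS  vc=[]
1: 0x88 (blk 17, set 1) → MISS  vc=[25]
2: 0xcb (blk 25, set 1) → VC-HIT  vc=[17]
3: 0x66 (blk 12, set 0) → MISS  vc=[17]
4: 0xc9 (blk 25, set 1) → L1-HIT  vc=[17]
5: 0x6e (blk 13, set 1) → MISS  vc=[17, 25]
6: 0x88 (blk 17, set 1) → VC-HIT  vc=[13, 25]
7: 0x87 (blk 16, set 0) → MISS  vc=[13, 25, 12]
8: 0xcd (blk 25, set 1) → VC-HIT  vc=[13, 17, 12]
9: 0x61 (blk 12, set 0) → VC-HIT  vc=[13, 17, 16]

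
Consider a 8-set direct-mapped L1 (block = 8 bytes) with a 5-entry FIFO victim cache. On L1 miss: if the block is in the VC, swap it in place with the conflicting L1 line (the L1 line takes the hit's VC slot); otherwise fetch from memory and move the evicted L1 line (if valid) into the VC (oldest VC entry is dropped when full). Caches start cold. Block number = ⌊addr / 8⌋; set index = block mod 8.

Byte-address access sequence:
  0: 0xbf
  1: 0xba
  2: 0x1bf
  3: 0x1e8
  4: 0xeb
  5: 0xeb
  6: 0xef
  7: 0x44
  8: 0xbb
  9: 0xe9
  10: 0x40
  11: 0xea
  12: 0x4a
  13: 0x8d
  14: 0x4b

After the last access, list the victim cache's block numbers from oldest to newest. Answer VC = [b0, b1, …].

#0 0xbf→b23/s7 MISS; vc=[]
#1 0xba→b23/s7 L1-HIT; vc=[]
#2 0x1bf→b55/s7 MISS; vc=[23]
#3 0x1e8→b61/s5 MISS; vc=[23]
#4 0xeb→b29/s5 MISS; vc=[23,61]
#5 0xeb→b29/s5 L1-HIT; vc=[23,61]
#6 0xef→b29/s5 L1-HIT; vc=[23,61]
#7 0x44→b8/s0 MISS; vc=[23,61]
#8 0xbb→b23/s7 VC-HIT; vc=[55,61]
#9 0xe9→b29/s5 L1-HIT; vc=[55,61]
#10 0x40→b8/s0 L1-HIT; vc=[55,61]
#11 0xea→b29/s5 L1-HIT; vc=[55,61]
#12 0x4a→b9/s1 MISS; vc=[55,61]
#13 0x8d→b17/s1 MISS; vc=[55,61,9]
#14 0x4b→b9/s1 VC-HIT; vc=[55,61,17]

VC = [55, 61, 17]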